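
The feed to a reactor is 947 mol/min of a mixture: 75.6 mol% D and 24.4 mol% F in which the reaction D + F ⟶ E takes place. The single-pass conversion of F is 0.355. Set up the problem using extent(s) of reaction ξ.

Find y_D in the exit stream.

F reacted = 0.355 × 231.1 = 82.03 mol/min; ν_F = −1, so ξ = 82.03/1 = 82.03 mol/min.
Outlet amounts (n = n₀ + ν ξ):
  D: 715.9 − 1(82.03) = 633.9
  F: 231.1 − 1(82.03) = 149
  E: 0 + 1(82.03) = 82.03
Total out = 865 mol/min; y_D = 633.9 / 865 = 0.7329.

0.733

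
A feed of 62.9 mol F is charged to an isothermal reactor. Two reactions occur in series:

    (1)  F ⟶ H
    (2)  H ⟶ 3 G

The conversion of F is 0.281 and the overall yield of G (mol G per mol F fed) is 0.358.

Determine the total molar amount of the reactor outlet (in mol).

Conversion of F: F consumed = 1ξ₁ = 0.281 × 62.9 → ξ₁ = 17.67 mol.
Yield of G: 3ξ₂ / 62.9 = 0.358 → ξ₂ = 7.506 mol.
Outlet amounts (n = n₀ + Σ ν·ξ):
  F: 62.9 − 1(17.67) = 45.23
  H: 0 + 1(17.67) − 1(7.506) = 10.17
  G: 0 + 3(7.506) = 22.52
Total out = 45.23 + 10.17 + 22.52 = 77.91 mol.

77.9 mol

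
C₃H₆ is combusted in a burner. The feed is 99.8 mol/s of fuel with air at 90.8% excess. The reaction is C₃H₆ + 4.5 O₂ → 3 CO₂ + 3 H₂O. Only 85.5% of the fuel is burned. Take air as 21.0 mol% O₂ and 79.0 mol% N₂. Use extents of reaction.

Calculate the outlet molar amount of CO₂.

256 mol/s

Stoichiometric O₂ = 4.5 × 99.8 = 449.1 mol/s; O₂ fed = 449.1 × 1.908 = 856.9 mol/s.
N₂ fed = 856.9 × 79/21 = 3224 mol/s.
Fuel reacted = 0.855 × 99.8 → ξ = 85.33 mol/s.
Outlet (n = n₀ + ν ξ):
  C₃H₆: 99.8 − 1(85.33) = 14.47
  O₂: 856.9 − 4.5(85.33) = 472.9
  N₂: 3224 (inert)
  CO₂: 0 + 3(85.33) = 256
  H₂O: 0 + 3(85.33) = 256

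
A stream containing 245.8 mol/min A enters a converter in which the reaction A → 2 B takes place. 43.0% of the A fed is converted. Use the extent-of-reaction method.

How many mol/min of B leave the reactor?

211 mol/min

A reacted = 0.43 × 245.8 = 105.7 mol/min; ν_A = −1, so ξ = 105.7/1 = 105.7 mol/min.
Outlet amounts (n = n₀ + ν ξ):
  A: 245.8 − 1(105.7) = 140.1
  B: 0 + 2(105.7) = 211.4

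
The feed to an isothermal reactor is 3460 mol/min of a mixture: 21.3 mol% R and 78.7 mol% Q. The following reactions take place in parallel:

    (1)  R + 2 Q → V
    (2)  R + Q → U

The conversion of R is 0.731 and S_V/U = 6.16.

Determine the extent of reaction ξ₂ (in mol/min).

Conversion of R: R consumed = 0.731 × 737 = 538.7 mol/min = 1ξ₁ + 1ξ₂.
Selectivity: 1ξ₁ / (1ξ₂) = 6.16 → ξ₁ = 6.16 ξ₂.
Substitute: (1·6.16 + 1) ξ₂ = 538.7 → ξ₂ = 75.24 mol/min, ξ₁ = 463.5 mol/min.
Outlet amounts (n = n₀ + Σ ν·ξ):
  R: 737 − 1(463.5) − 1(75.24) = 198.2
  Q: 2723 − 2(463.5) − 1(75.24) = 1721
  V: 0 + 1(463.5) = 463.5
  U: 0 + 1(75.24) = 75.24

ξ₂ = 75.2 mol/min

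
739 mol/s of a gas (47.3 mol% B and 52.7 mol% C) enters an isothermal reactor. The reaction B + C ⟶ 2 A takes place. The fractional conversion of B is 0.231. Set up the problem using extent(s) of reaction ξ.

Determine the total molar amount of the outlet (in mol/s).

739 mol/s

B reacted = 0.231 × 349.5 = 80.75 mol/s; ν_B = −1, so ξ = 80.75/1 = 80.75 mol/s.
Outlet amounts (n = n₀ + ν ξ):
  B: 349.5 − 1(80.75) = 268.8
  C: 389.5 − 1(80.75) = 308.7
  A: 0 + 2(80.75) = 161.5
Total out = 268.8 + 308.7 + 161.5 = 739 mol/s.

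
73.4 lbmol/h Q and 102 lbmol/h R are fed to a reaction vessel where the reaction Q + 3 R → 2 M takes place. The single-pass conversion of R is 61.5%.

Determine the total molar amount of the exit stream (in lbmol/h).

R reacted = 0.615 × 102 = 62.73 lbmol/h; ν_R = −3, so ξ = 62.73/3 = 20.91 lbmol/h.
Outlet amounts (n = n₀ + ν ξ):
  Q: 73.4 − 1(20.91) = 52.49
  R: 102 − 3(20.91) = 39.27
  M: 0 + 2(20.91) = 41.82
Total out = 52.49 + 39.27 + 41.82 = 133.6 lbmol/h.

134 lbmol/h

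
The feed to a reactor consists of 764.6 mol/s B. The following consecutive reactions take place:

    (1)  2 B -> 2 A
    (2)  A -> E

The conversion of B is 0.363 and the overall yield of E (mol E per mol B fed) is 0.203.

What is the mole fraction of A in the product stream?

0.16

Conversion of B: B consumed = 2ξ₁ = 0.363 × 764.6 → ξ₁ = 138.8 mol/s.
Yield of E: 1ξ₂ / 764.6 = 0.203 → ξ₂ = 155.2 mol/s.
Outlet amounts (n = n₀ + Σ ν·ξ):
  B: 764.6 − 2(138.8) = 487.1
  A: 0 + 2(138.8) − 1(155.2) = 122.3
  E: 0 + 1(155.2) = 155.2
Total out = 764.6 mol/s; y_A = 122.3 / 764.6 = 0.16.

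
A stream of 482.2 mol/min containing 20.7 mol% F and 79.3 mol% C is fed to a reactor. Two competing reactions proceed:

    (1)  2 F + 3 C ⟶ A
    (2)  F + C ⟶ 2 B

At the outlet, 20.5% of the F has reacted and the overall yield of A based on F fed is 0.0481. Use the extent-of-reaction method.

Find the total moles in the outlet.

463 mol/min

Yield of A: 1ξ₁ / 99.82 = 0.0481 → ξ₁ = 4.801 mol/min.
Conversion of F: 2ξ₁ + 1ξ₂ = 0.205 × 99.82 = 20.46 → ξ₂ = 10.86 mol/min.
Outlet amounts (n = n₀ + Σ ν·ξ):
  F: 99.82 − 2(4.801) − 1(10.86) = 79.35
  C: 382.4 − 3(4.801) − 1(10.86) = 357.1
  A: 0 + 1(4.801) = 4.801
  B: 0 + 2(10.86) = 21.72
Total out = 79.35 + 357.1 + 4.801 + 21.72 = 463 mol/min.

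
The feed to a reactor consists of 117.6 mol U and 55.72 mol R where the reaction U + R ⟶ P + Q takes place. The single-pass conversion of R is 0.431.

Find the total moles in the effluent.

R reacted = 0.431 × 55.72 = 24.02 mol; ν_R = −1, so ξ = 24.02/1 = 24.02 mol.
Outlet amounts (n = n₀ + ν ξ):
  U: 117.6 − 1(24.02) = 93.58
  R: 55.72 − 1(24.02) = 31.7
  P: 0 + 1(24.02) = 24.02
  Q: 0 + 1(24.02) = 24.02
Total out = 93.58 + 31.7 + 24.02 + 24.02 = 173.3 mol.

173 mol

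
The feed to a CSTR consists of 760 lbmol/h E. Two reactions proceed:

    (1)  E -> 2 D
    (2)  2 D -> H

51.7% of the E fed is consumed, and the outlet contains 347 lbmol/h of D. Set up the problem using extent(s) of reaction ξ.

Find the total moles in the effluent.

Conversion of E: E consumed = 1ξ₁ = 0.517 × 760 → ξ₁ = 392.9 lbmol/h.
D balance: n_D = 0 + 2ξ₁ − 2ξ₂ = 347 → ξ₂ = (2·392.9 − 347)/2 = 219.4 lbmol/h.
Outlet amounts (n = n₀ + Σ ν·ξ):
  E: 760 − 1(392.9) = 367.1
  D: 0 + 2(392.9) − 2(219.4) = 347
  H: 0 + 1(219.4) = 219.4
Total out = 367.1 + 347 + 219.4 = 933.5 lbmol/h.

934 lbmol/h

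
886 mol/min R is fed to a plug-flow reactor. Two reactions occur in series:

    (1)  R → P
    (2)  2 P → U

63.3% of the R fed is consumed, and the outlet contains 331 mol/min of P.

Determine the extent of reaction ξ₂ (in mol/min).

ξ₂ = 115 mol/min

Conversion of R: R consumed = 1ξ₁ = 0.633 × 886 → ξ₁ = 560.8 mol/min.
P balance: n_P = 0 + 1ξ₁ − 2ξ₂ = 331 → ξ₂ = (1·560.8 − 331)/2 = 114.9 mol/min.
Outlet amounts (n = n₀ + Σ ν·ξ):
  R: 886 − 1(560.8) = 325.2
  P: 0 + 1(560.8) − 2(114.9) = 331
  U: 0 + 1(114.9) = 114.9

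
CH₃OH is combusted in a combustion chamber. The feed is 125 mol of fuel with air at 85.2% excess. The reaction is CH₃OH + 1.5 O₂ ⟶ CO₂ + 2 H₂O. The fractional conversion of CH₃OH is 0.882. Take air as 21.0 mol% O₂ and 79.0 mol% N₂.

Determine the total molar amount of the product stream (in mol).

Stoichiometric O₂ = 1.5 × 125 = 187.5 mol; O₂ fed = 187.5 × 1.852 = 347.2 mol.
N₂ fed = 347.2 × 79/21 = 1306 mol.
Fuel reacted = 0.882 × 125 → ξ = 110.2 mol.
Outlet (n = n₀ + ν ξ):
  CH₃OH: 125 − 1(110.2) = 14.75
  O₂: 347.2 − 1.5(110.2) = 181.9
  N₂: 1306 (inert)
  CO₂: 0 + 1(110.2) = 110.2
  H₂O: 0 + 2(110.2) = 220.5
Total out = 14.75 + 181.9 + 1306 + 110.2 + 220.5 = 1834 mol.

1830 mol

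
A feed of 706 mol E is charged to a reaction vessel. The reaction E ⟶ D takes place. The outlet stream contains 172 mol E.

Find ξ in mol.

For E: n = n₀ − 1ξ → 172 = 706 − 1ξ, giving ξ = 534 mol.
Outlet amounts (n = n₀ + ν ξ):
  E: 706 − 1(534) = 172
  D: 0 + 1(534) = 534

ξ = 534 mol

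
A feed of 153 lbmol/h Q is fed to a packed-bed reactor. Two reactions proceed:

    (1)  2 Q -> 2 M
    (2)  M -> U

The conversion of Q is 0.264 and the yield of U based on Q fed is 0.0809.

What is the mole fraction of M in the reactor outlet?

Conversion of Q: Q consumed = 2ξ₁ = 0.264 × 153 → ξ₁ = 20.2 lbmol/h.
Yield of U: 1ξ₂ / 153 = 0.0809 → ξ₂ = 12.38 lbmol/h.
Outlet amounts (n = n₀ + Σ ν·ξ):
  Q: 153 − 2(20.2) = 112.6
  M: 0 + 2(20.2) − 1(12.38) = 28.01
  U: 0 + 1(12.38) = 12.38
Total out = 153 lbmol/h; y_M = 28.01 / 153 = 0.1831.

0.183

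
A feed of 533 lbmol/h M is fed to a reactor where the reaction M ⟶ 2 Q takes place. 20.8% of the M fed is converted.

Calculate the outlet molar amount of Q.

M reacted = 0.208 × 533 = 110.9 lbmol/h; ν_M = −1, so ξ = 110.9/1 = 110.9 lbmol/h.
Outlet amounts (n = n₀ + ν ξ):
  M: 533 − 1(110.9) = 422.1
  Q: 0 + 2(110.9) = 221.7

222 lbmol/h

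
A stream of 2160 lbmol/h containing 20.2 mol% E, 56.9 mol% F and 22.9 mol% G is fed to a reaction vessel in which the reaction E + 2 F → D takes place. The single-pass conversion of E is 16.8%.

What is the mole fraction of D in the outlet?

0.0364

E reacted = 0.168 × 436.3 = 73.3 lbmol/h; ν_E = −1, so ξ = 73.3/1 = 73.3 lbmol/h.
Outlet amounts (n = n₀ + ν ξ):
  E: 436.3 − 1(73.3) = 363
  F: 1229 − 2(73.3) = 1082
  D: 0 + 1(73.3) = 73.3
  G: 494.6 (inert)
Total out = 2013 lbmol/h; y_D = 73.3 / 2013 = 0.03641.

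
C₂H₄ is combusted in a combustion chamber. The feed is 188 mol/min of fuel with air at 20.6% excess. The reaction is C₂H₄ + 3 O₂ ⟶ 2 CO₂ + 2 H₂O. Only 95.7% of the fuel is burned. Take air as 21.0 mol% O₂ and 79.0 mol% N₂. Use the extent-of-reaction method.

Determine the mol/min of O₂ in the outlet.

Stoichiometric O₂ = 3 × 188 = 564 mol/min; O₂ fed = 564 × 1.206 = 680.2 mol/min.
N₂ fed = 680.2 × 79/21 = 2559 mol/min.
Fuel reacted = 0.957 × 188 → ξ = 179.9 mol/min.
Outlet (n = n₀ + ν ξ):
  C₂H₄: 188 − 1(179.9) = 8.084
  O₂: 680.2 − 3(179.9) = 140.4
  N₂: 2559 (inert)
  CO₂: 0 + 2(179.9) = 359.8
  H₂O: 0 + 2(179.9) = 359.8

140 mol/min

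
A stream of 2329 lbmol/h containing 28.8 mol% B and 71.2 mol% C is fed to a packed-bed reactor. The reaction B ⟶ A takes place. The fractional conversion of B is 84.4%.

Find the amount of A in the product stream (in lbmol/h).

B reacted = 0.844 × 670.8 = 566.1 lbmol/h; ν_B = −1, so ξ = 566.1/1 = 566.1 lbmol/h.
Outlet amounts (n = n₀ + ν ξ):
  B: 670.8 − 1(566.1) = 104.6
  A: 0 + 1(566.1) = 566.1
  C: 1658 (inert)

566 lbmol/h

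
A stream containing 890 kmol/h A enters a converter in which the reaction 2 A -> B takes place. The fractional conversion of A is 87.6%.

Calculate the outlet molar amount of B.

A reacted = 0.876 × 890 = 779.6 kmol/h; ν_A = −2, so ξ = 779.6/2 = 389.8 kmol/h.
Outlet amounts (n = n₀ + ν ξ):
  A: 890 − 2(389.8) = 110.4
  B: 0 + 1(389.8) = 389.8

390 kmol/h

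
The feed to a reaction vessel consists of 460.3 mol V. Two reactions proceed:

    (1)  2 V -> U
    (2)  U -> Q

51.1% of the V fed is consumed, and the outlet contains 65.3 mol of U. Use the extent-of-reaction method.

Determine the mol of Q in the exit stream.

Conversion of V: V consumed = 2ξ₁ = 0.511 × 460.3 → ξ₁ = 117.6 mol.
U balance: n_U = 0 + 1ξ₁ − 1ξ₂ = 65.3 → ξ₂ = (1·117.6 − 65.3)/1 = 52.31 mol.
Outlet amounts (n = n₀ + Σ ν·ξ):
  V: 460.3 − 2(117.6) = 225.1
  U: 0 + 1(117.6) − 1(52.31) = 65.3
  Q: 0 + 1(52.31) = 52.31

52.3 mol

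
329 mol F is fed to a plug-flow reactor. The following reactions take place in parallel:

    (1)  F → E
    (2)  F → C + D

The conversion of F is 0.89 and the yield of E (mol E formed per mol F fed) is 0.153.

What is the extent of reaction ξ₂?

Yield of E: 1ξ₁ / 329 = 0.153 → ξ₁ = 50.34 mol.
Conversion of F: 1ξ₁ + 1ξ₂ = 0.89 × 329 = 292.8 → ξ₂ = 242.5 mol.
Outlet amounts (n = n₀ + Σ ν·ξ):
  F: 329 − 1(50.34) − 1(242.5) = 36.19
  E: 0 + 1(50.34) = 50.34
  C: 0 + 1(242.5) = 242.5
  D: 0 + 1(242.5) = 242.5

ξ₂ = 242 mol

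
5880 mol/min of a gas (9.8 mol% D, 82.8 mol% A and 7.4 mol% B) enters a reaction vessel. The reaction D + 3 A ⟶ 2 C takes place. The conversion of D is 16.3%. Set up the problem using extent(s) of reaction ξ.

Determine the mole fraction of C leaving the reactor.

0.033

D reacted = 0.163 × 576.2 = 93.93 mol/min; ν_D = −1, so ξ = 93.93/1 = 93.93 mol/min.
Outlet amounts (n = n₀ + ν ξ):
  D: 576.2 − 1(93.93) = 482.3
  A: 4869 − 3(93.93) = 4587
  C: 0 + 2(93.93) = 187.9
  B: 435.1 (inert)
Total out = 5692 mol/min; y_C = 187.9 / 5692 = 0.033.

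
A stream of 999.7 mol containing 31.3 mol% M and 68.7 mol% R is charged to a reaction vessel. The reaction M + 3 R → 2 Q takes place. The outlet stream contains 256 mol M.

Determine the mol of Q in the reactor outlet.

114 mol

For M: n = n₀ − 1ξ → 256 = 312.9 − 1ξ, giving ξ = 56.91 mol.
Outlet amounts (n = n₀ + ν ξ):
  M: 312.9 − 1(56.91) = 256
  R: 686.8 − 3(56.91) = 516.1
  Q: 0 + 2(56.91) = 113.8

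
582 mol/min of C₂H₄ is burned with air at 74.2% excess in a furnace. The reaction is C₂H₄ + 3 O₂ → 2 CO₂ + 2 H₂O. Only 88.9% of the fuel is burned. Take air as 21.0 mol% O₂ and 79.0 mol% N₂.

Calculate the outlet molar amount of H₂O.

1030 mol/min

Stoichiometric O₂ = 3 × 582 = 1746 mol/min; O₂ fed = 1746 × 1.742 = 3042 mol/min.
N₂ fed = 3042 × 79/21 = 11440 mol/min.
Fuel reacted = 0.889 × 582 → ξ = 517.4 mol/min.
Outlet (n = n₀ + ν ξ):
  C₂H₄: 582 − 1(517.4) = 64.6
  O₂: 3042 − 3(517.4) = 1489
  N₂: 11440 (inert)
  CO₂: 0 + 2(517.4) = 1035
  H₂O: 0 + 2(517.4) = 1035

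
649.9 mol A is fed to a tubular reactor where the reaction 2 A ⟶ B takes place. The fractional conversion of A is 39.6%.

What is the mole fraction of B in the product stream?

0.247

A reacted = 0.396 × 649.9 = 257.4 mol; ν_A = −2, so ξ = 257.4/2 = 128.7 mol.
Outlet amounts (n = n₀ + ν ξ):
  A: 649.9 − 2(128.7) = 392.5
  B: 0 + 1(128.7) = 128.7
Total out = 521.2 mol; y_B = 128.7 / 521.2 = 0.2469.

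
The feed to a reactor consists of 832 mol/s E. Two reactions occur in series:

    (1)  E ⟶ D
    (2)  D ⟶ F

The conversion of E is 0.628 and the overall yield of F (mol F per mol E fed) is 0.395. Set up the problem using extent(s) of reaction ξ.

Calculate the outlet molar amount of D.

194 mol/s

Conversion of E: E consumed = 1ξ₁ = 0.628 × 832 → ξ₁ = 522.5 mol/s.
Yield of F: 1ξ₂ / 832 = 0.395 → ξ₂ = 328.6 mol/s.
Outlet amounts (n = n₀ + Σ ν·ξ):
  E: 832 − 1(522.5) = 309.5
  D: 0 + 1(522.5) − 1(328.6) = 193.9
  F: 0 + 1(328.6) = 328.6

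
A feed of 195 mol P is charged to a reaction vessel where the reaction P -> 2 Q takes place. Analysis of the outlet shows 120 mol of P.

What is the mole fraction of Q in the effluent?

For P: n = n₀ − 1ξ → 120 = 195 − 1ξ, giving ξ = 75 mol.
Outlet amounts (n = n₀ + ν ξ):
  P: 195 − 1(75) = 120
  Q: 0 + 2(75) = 150
Total out = 270 mol; y_Q = 150 / 270 = 0.5556.

0.556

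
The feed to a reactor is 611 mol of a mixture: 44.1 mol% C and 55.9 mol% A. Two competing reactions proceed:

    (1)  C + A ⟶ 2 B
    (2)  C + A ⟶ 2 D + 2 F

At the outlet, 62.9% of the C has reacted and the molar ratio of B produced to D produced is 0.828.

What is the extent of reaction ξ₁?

ξ₁ = 76.8 mol

Conversion of C: C consumed = 0.629 × 269.5 = 169.5 mol = 1ξ₁ + 1ξ₂.
Selectivity: 2ξ₁ / (2ξ₂) = 0.828 → ξ₁ = 0.828 ξ₂.
Substitute: (1·0.828 + 1) ξ₂ = 169.5 → ξ₂ = 92.72 mol, ξ₁ = 76.77 mol.
Outlet amounts (n = n₀ + Σ ν·ξ):
  C: 269.5 − 1(76.77) − 1(92.72) = 99.97
  A: 341.5 − 1(76.77) − 1(92.72) = 172.1
  B: 0 + 2(76.77) = 153.5
  D: 0 + 2(92.72) = 185.4
  F: 0 + 2(92.72) = 185.4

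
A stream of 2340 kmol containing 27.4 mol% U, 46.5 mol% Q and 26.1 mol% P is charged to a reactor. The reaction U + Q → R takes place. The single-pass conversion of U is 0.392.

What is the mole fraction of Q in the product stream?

0.401

U reacted = 0.392 × 641.2 = 251.3 kmol; ν_U = −1, so ξ = 251.3/1 = 251.3 kmol.
Outlet amounts (n = n₀ + ν ξ):
  U: 641.2 − 1(251.3) = 389.8
  Q: 1088 − 1(251.3) = 836.8
  R: 0 + 1(251.3) = 251.3
  P: 610.7 (inert)
Total out = 2089 kmol; y_Q = 836.8 / 2089 = 0.4006.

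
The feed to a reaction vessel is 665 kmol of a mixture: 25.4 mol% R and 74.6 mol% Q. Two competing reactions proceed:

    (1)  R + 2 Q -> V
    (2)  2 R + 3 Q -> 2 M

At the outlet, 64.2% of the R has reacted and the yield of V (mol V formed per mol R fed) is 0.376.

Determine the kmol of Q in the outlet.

302 kmol

Yield of V: 1ξ₁ / 168.9 = 0.376 → ξ₁ = 63.51 kmol.
Conversion of R: 1ξ₁ + 2ξ₂ = 0.642 × 168.9 = 108.4 → ξ₂ = 22.47 kmol.
Outlet amounts (n = n₀ + Σ ν·ξ):
  R: 168.9 − 1(63.51) − 2(22.47) = 60.47
  Q: 496.1 − 2(63.51) − 3(22.47) = 301.7
  V: 0 + 1(63.51) = 63.51
  M: 0 + 2(22.47) = 44.93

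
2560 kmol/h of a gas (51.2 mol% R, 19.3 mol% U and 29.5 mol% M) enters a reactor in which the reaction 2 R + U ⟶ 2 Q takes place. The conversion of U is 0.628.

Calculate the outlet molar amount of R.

690 kmol/h

U reacted = 0.628 × 494.1 = 310.3 kmol/h; ν_U = −1, so ξ = 310.3/1 = 310.3 kmol/h.
Outlet amounts (n = n₀ + ν ξ):
  R: 1311 − 2(310.3) = 690.2
  U: 494.1 − 1(310.3) = 183.8
  Q: 0 + 2(310.3) = 620.6
  M: 755.2 (inert)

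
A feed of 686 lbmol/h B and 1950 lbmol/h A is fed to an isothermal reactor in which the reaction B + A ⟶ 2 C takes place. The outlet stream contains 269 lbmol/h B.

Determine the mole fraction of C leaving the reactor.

For B: n = n₀ − 1ξ → 269 = 686 − 1ξ, giving ξ = 417 lbmol/h.
Outlet amounts (n = n₀ + ν ξ):
  B: 686 − 1(417) = 269
  A: 1950 − 1(417) = 1533
  C: 0 + 2(417) = 834
Total out = 2636 lbmol/h; y_C = 834 / 2636 = 0.3164.

0.316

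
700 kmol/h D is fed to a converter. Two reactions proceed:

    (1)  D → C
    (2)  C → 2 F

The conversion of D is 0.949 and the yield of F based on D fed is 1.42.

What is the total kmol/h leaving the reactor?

Conversion of D: D consumed = 1ξ₁ = 0.949 × 700 → ξ₁ = 664.3 kmol/h.
Yield of F: 2ξ₂ / 700 = 1.42 → ξ₂ = 497 kmol/h.
Outlet amounts (n = n₀ + Σ ν·ξ):
  D: 700 − 1(664.3) = 35.7
  C: 0 + 1(664.3) − 1(497) = 167.3
  F: 0 + 2(497) = 994
Total out = 35.7 + 167.3 + 994 = 1197 kmol/h.

1200 kmol/h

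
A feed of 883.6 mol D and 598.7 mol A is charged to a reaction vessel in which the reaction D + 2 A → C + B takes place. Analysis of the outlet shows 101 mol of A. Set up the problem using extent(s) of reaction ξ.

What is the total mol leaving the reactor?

For A: n = n₀ − 2ξ → 101 = 598.7 − 2ξ, giving ξ = 248.9 mol.
Outlet amounts (n = n₀ + ν ξ):
  D: 883.6 − 1(248.9) = 634.8
  A: 598.7 − 2(248.9) = 101
  C: 0 + 1(248.9) = 248.9
  B: 0 + 1(248.9) = 248.9
Total out = 634.8 + 101 + 248.9 + 248.9 = 1233 mol.

1230 mol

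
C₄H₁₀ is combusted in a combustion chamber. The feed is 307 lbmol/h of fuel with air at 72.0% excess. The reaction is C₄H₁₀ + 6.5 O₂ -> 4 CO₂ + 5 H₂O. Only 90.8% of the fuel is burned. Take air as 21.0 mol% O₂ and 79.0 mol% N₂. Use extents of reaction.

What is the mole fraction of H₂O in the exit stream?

0.0817

Stoichiometric O₂ = 6.5 × 307 = 1996 lbmol/h; O₂ fed = 1996 × 1.720 = 3432 lbmol/h.
N₂ fed = 3432 × 79/21 = 12910 lbmol/h.
Fuel reacted = 0.908 × 307 → ξ = 278.8 lbmol/h.
Outlet (n = n₀ + ν ξ):
  C₄H₁₀: 307 − 1(278.8) = 28.24
  O₂: 3432 − 6.5(278.8) = 1620
  N₂: 12910 (inert)
  CO₂: 0 + 4(278.8) = 1115
  H₂O: 0 + 5(278.8) = 1394
Total out = 17070 lbmol/h; y_H₂O = 1394 / 17070 = 0.08165.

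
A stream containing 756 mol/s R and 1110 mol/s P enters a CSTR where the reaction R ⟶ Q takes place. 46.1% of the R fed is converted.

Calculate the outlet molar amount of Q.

349 mol/s

R reacted = 0.461 × 756 = 348.5 mol/s; ν_R = −1, so ξ = 348.5/1 = 348.5 mol/s.
Outlet amounts (n = n₀ + ν ξ):
  R: 756 − 1(348.5) = 407.5
  Q: 0 + 1(348.5) = 348.5
  P: 1110 (inert)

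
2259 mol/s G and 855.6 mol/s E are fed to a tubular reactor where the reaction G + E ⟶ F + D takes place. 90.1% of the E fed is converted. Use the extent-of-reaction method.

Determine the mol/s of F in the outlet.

771 mol/s

E reacted = 0.901 × 855.6 = 770.9 mol/s; ν_E = −1, so ξ = 770.9/1 = 770.9 mol/s.
Outlet amounts (n = n₀ + ν ξ):
  G: 2259 − 1(770.9) = 1488
  E: 855.6 − 1(770.9) = 84.7
  F: 0 + 1(770.9) = 770.9
  D: 0 + 1(770.9) = 770.9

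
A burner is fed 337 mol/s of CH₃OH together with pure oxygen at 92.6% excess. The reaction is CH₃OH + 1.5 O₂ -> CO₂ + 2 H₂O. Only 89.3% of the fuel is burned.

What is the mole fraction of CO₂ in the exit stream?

Stoichiometric O₂ = 1.5 × 337 = 505.5 mol/s; O₂ fed = 505.5 × 1.926 = 973.6 mol/s.
Fuel reacted = 0.893 × 337 → ξ = 300.9 mol/s.
Outlet (n = n₀ + ν ξ):
  CH₃OH: 337 − 1(300.9) = 36.06
  O₂: 973.6 − 1.5(300.9) = 522.2
  CO₂: 0 + 1(300.9) = 300.9
  H₂O: 0 + 2(300.9) = 601.9
Total out = 1461 mol/s; y_CO₂ = 300.9 / 1461 = 0.206.

0.206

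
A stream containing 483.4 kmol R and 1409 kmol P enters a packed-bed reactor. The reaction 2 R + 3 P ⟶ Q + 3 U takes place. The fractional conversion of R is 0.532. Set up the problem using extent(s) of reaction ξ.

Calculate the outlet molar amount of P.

R reacted = 0.532 × 483.4 = 257.2 kmol; ν_R = −2, so ξ = 257.2/2 = 128.6 kmol.
Outlet amounts (n = n₀ + ν ξ):
  R: 483.4 − 2(128.6) = 226.2
  P: 1409 − 3(128.6) = 1023
  Q: 0 + 1(128.6) = 128.6
  U: 0 + 3(128.6) = 385.8

1020 kmol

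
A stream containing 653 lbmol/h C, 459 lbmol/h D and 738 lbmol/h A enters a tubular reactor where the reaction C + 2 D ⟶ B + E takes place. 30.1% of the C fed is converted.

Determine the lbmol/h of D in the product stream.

C reacted = 0.301 × 653 = 196.6 lbmol/h; ν_C = −1, so ξ = 196.6/1 = 196.6 lbmol/h.
Outlet amounts (n = n₀ + ν ξ):
  C: 653 − 1(196.6) = 456.4
  D: 459 − 2(196.6) = 65.89
  B: 0 + 1(196.6) = 196.6
  E: 0 + 1(196.6) = 196.6
  A: 738 (inert)

65.9 lbmol/h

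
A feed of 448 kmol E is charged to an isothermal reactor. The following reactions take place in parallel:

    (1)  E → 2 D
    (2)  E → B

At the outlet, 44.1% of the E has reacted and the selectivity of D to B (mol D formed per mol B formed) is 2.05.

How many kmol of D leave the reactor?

Conversion of E: E consumed = 0.441 × 448 = 197.6 kmol = 1ξ₁ + 1ξ₂.
Selectivity: 2ξ₁ / (1ξ₂) = 2.05 → ξ₁ = 1.025 ξ₂.
Substitute: (1·1.025 + 1) ξ₂ = 197.6 → ξ₂ = 97.56 kmol, ξ₁ = 100 kmol.
Outlet amounts (n = n₀ + Σ ν·ξ):
  E: 448 − 1(100) − 1(97.56) = 250.4
  D: 0 + 2(100) = 200
  B: 0 + 1(97.56) = 97.56

200 kmol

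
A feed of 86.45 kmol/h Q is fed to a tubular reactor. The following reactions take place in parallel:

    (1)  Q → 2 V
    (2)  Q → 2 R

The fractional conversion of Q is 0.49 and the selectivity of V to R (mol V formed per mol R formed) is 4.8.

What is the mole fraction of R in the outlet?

Conversion of Q: Q consumed = 0.49 × 86.45 = 42.36 kmol/h = 1ξ₁ + 1ξ₂.
Selectivity: 2ξ₁ / (2ξ₂) = 4.8 → ξ₁ = 4.8 ξ₂.
Substitute: (1·4.8 + 1) ξ₂ = 42.36 → ξ₂ = 7.304 kmol/h, ξ₁ = 35.06 kmol/h.
Outlet amounts (n = n₀ + Σ ν·ξ):
  Q: 86.45 − 1(35.06) − 1(7.304) = 44.09
  V: 0 + 2(35.06) = 70.11
  R: 0 + 2(7.304) = 14.61
Total out = 128.8 kmol/h; y_R = 14.61 / 128.8 = 0.1134.

0.113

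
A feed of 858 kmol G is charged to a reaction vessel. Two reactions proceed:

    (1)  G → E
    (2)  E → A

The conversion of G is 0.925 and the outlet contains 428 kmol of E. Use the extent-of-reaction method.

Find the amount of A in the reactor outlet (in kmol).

Conversion of G: G consumed = 1ξ₁ = 0.925 × 858 → ξ₁ = 793.7 kmol.
E balance: n_E = 0 + 1ξ₁ − 1ξ₂ = 428 → ξ₂ = (1·793.7 − 428)/1 = 365.7 kmol.
Outlet amounts (n = n₀ + Σ ν·ξ):
  G: 858 − 1(793.7) = 64.35
  E: 0 + 1(793.7) − 1(365.7) = 428
  A: 0 + 1(365.7) = 365.7

366 kmol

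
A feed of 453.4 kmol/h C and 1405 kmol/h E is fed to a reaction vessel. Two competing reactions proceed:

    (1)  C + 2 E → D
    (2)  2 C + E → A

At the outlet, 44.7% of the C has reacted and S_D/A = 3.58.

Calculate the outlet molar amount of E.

Conversion of C: C consumed = 0.447 × 453.4 = 202.7 kmol/h = 1ξ₁ + 2ξ₂.
Selectivity: 1ξ₁ / (1ξ₂) = 3.58 → ξ₁ = 3.58 ξ₂.
Substitute: (1·3.58 + 2) ξ₂ = 202.7 → ξ₂ = 36.32 kmol/h, ξ₁ = 130 kmol/h.
Outlet amounts (n = n₀ + Σ ν·ξ):
  C: 453.4 − 1(130) − 2(36.32) = 250.7
  E: 1405 − 2(130) − 1(36.32) = 1109
  D: 0 + 1(130) = 130
  A: 0 + 1(36.32) = 36.32

1110 kmol/h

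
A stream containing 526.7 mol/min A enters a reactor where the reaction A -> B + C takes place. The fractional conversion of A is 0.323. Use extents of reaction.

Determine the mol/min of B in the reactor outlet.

A reacted = 0.323 × 526.7 = 170.1 mol/min; ν_A = −1, so ξ = 170.1/1 = 170.1 mol/min.
Outlet amounts (n = n₀ + ν ξ):
  A: 526.7 − 1(170.1) = 356.6
  B: 0 + 1(170.1) = 170.1
  C: 0 + 1(170.1) = 170.1

170 mol/min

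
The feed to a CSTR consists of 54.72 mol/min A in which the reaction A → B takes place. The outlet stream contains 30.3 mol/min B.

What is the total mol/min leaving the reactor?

54.7 mol/min

For B: n = n₀ + 1ξ → 30.3 = 0 + 1ξ, giving ξ = 30.3 mol/min.
Outlet amounts (n = n₀ + ν ξ):
  A: 54.72 − 1(30.3) = 24.42
  B: 0 + 1(30.3) = 30.3
Total out = 24.42 + 30.3 = 54.72 mol/min.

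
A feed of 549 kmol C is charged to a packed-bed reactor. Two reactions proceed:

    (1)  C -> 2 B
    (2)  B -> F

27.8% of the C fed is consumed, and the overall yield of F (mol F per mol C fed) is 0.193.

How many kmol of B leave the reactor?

Conversion of C: C consumed = 1ξ₁ = 0.278 × 549 → ξ₁ = 152.6 kmol.
Yield of F: 1ξ₂ / 549 = 0.193 → ξ₂ = 106 kmol.
Outlet amounts (n = n₀ + Σ ν·ξ):
  C: 549 − 1(152.6) = 396.4
  B: 0 + 2(152.6) − 1(106) = 199.3
  F: 0 + 1(106) = 106

199 kmol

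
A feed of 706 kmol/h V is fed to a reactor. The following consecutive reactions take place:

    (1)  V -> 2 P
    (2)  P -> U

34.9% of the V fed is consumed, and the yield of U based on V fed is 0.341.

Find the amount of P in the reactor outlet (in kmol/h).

Conversion of V: V consumed = 1ξ₁ = 0.349 × 706 → ξ₁ = 246.4 kmol/h.
Yield of U: 1ξ₂ / 706 = 0.341 → ξ₂ = 240.7 kmol/h.
Outlet amounts (n = n₀ + Σ ν·ξ):
  V: 706 − 1(246.4) = 459.6
  P: 0 + 2(246.4) − 1(240.7) = 252
  U: 0 + 1(240.7) = 240.7

252 kmol/h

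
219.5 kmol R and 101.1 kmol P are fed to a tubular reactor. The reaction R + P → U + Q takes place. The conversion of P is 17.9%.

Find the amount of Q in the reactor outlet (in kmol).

P reacted = 0.179 × 101.1 = 18.1 kmol; ν_P = −1, so ξ = 18.1/1 = 18.1 kmol.
Outlet amounts (n = n₀ + ν ξ):
  R: 219.5 − 1(18.1) = 201.4
  P: 101.1 − 1(18.1) = 83
  U: 0 + 1(18.1) = 18.1
  Q: 0 + 1(18.1) = 18.1

18.1 kmol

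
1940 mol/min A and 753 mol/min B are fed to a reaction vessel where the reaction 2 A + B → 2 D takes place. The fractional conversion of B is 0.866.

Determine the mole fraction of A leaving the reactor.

B reacted = 0.866 × 753 = 652.1 mol/min; ν_B = −1, so ξ = 652.1/1 = 652.1 mol/min.
Outlet amounts (n = n₀ + ν ξ):
  A: 1940 − 2(652.1) = 635.8
  B: 753 − 1(652.1) = 100.9
  D: 0 + 2(652.1) = 1304
Total out = 2041 mol/min; y_A = 635.8 / 2041 = 0.3115.

0.312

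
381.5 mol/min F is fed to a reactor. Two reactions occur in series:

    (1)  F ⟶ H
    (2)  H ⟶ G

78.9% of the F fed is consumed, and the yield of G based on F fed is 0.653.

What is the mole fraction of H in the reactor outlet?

0.136

Conversion of F: F consumed = 1ξ₁ = 0.789 × 381.5 → ξ₁ = 301 mol/min.
Yield of G: 1ξ₂ / 381.5 = 0.653 → ξ₂ = 249.1 mol/min.
Outlet amounts (n = n₀ + Σ ν·ξ):
  F: 381.5 − 1(301) = 80.5
  H: 0 + 1(301) − 1(249.1) = 51.88
  G: 0 + 1(249.1) = 249.1
Total out = 381.5 mol/min; y_H = 51.88 / 381.5 = 0.136.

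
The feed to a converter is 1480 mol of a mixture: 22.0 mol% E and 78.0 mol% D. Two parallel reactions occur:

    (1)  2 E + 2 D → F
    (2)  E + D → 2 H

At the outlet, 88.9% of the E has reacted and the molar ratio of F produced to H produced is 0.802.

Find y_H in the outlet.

Conversion of E: E consumed = 0.889 × 325.6 = 289.5 mol = 2ξ₁ + 1ξ₂.
Selectivity: 1ξ₁ / (2ξ₂) = 0.802 → ξ₁ = 1.604 ξ₂.
Substitute: (2·1.604 + 1) ξ₂ = 289.5 → ξ₂ = 68.79 mol, ξ₁ = 110.3 mol.
Outlet amounts (n = n₀ + Σ ν·ξ):
  E: 325.6 − 2(110.3) − 1(68.79) = 36.14
  D: 1154 − 2(110.3) − 1(68.79) = 864.9
  F: 0 + 1(110.3) = 110.3
  H: 0 + 2(68.79) = 137.6
Total out = 1149 mol; y_H = 137.6 / 1149 = 0.1197.

0.12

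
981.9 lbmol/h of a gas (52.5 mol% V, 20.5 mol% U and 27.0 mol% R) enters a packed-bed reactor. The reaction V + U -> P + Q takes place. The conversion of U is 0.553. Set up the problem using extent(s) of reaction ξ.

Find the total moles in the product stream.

U reacted = 0.553 × 201.3 = 111.3 lbmol/h; ν_U = −1, so ξ = 111.3/1 = 111.3 lbmol/h.
Outlet amounts (n = n₀ + ν ξ):
  V: 515.5 − 1(111.3) = 404.2
  U: 201.3 − 1(111.3) = 89.98
  P: 0 + 1(111.3) = 111.3
  Q: 0 + 1(111.3) = 111.3
  R: 265.1 (inert)
Total out = 404.2 + 89.98 + 111.3 + 111.3 + 265.1 = 981.9 lbmol/h.

982 lbmol/h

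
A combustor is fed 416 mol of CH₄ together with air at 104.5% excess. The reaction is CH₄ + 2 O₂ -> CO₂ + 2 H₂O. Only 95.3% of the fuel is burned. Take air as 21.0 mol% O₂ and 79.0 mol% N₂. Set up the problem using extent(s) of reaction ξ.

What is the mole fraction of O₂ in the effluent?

0.107

Stoichiometric O₂ = 2 × 416 = 832 mol; O₂ fed = 832 × 2.045 = 1701 mol.
N₂ fed = 1701 × 79/21 = 6401 mol.
Fuel reacted = 0.953 × 416 → ξ = 396.4 mol.
Outlet (n = n₀ + ν ξ):
  CH₄: 416 − 1(396.4) = 19.55
  O₂: 1701 − 2(396.4) = 908.5
  N₂: 6401 (inert)
  CO₂: 0 + 1(396.4) = 396.4
  H₂O: 0 + 2(396.4) = 792.9
Total out = 8518 mol; y_O₂ = 908.5 / 8518 = 0.1067.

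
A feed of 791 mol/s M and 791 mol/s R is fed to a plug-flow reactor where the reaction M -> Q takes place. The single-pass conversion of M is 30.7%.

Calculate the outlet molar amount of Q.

M reacted = 0.307 × 791 = 242.8 mol/s; ν_M = −1, so ξ = 242.8/1 = 242.8 mol/s.
Outlet amounts (n = n₀ + ν ξ):
  M: 791 − 1(242.8) = 548.2
  Q: 0 + 1(242.8) = 242.8
  R: 791 (inert)

243 mol/s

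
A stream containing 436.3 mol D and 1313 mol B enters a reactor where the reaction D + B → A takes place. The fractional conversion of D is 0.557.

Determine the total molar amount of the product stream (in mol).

1510 mol

D reacted = 0.557 × 436.3 = 243 mol; ν_D = −1, so ξ = 243/1 = 243 mol.
Outlet amounts (n = n₀ + ν ξ):
  D: 436.3 − 1(243) = 193.3
  B: 1313 − 1(243) = 1070
  A: 0 + 1(243) = 243
Total out = 193.3 + 1070 + 243 = 1506 mol.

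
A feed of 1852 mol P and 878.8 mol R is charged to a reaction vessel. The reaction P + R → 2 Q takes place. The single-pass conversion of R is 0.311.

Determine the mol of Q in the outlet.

R reacted = 0.311 × 878.8 = 273.3 mol; ν_R = −1, so ξ = 273.3/1 = 273.3 mol.
Outlet amounts (n = n₀ + ν ξ):
  P: 1852 − 1(273.3) = 1579
  R: 878.8 − 1(273.3) = 605.5
  Q: 0 + 2(273.3) = 546.6

547 mol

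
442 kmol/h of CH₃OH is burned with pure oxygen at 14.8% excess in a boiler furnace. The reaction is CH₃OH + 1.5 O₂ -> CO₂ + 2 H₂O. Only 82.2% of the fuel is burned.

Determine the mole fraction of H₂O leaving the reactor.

Stoichiometric O₂ = 1.5 × 442 = 663 kmol/h; O₂ fed = 663 × 1.148 = 761.1 kmol/h.
Fuel reacted = 0.822 × 442 → ξ = 363.3 kmol/h.
Outlet (n = n₀ + ν ξ):
  CH₃OH: 442 − 1(363.3) = 78.68
  O₂: 761.1 − 1.5(363.3) = 216.1
  CO₂: 0 + 1(363.3) = 363.3
  H₂O: 0 + 2(363.3) = 726.6
Total out = 1385 kmol/h; y_H₂O = 726.6 / 1385 = 0.5247.

0.525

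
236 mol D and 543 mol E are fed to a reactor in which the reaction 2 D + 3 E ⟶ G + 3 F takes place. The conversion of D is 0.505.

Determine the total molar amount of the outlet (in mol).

D reacted = 0.505 × 236 = 119.2 mol; ν_D = −2, so ξ = 119.2/2 = 59.59 mol.
Outlet amounts (n = n₀ + ν ξ):
  D: 236 − 2(59.59) = 116.8
  E: 543 − 3(59.59) = 364.2
  G: 0 + 1(59.59) = 59.59
  F: 0 + 3(59.59) = 178.8
Total out = 116.8 + 364.2 + 59.59 + 178.8 = 719.4 mol.

719 mol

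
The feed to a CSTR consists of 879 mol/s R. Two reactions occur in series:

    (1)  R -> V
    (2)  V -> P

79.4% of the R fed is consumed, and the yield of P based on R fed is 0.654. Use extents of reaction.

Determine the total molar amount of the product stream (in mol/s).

879 mol/s

Conversion of R: R consumed = 1ξ₁ = 0.794 × 879 → ξ₁ = 697.9 mol/s.
Yield of P: 1ξ₂ / 879 = 0.654 → ξ₂ = 574.9 mol/s.
Outlet amounts (n = n₀ + Σ ν·ξ):
  R: 879 − 1(697.9) = 181.1
  V: 0 + 1(697.9) − 1(574.9) = 123.1
  P: 0 + 1(574.9) = 574.9
Total out = 181.1 + 123.1 + 574.9 = 879 mol/s.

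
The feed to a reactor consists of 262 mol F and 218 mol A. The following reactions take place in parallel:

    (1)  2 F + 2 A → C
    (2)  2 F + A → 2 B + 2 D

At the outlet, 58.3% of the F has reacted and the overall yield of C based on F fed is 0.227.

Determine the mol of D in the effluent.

Yield of C: 1ξ₁ / 262 = 0.227 → ξ₁ = 59.47 mol.
Conversion of F: 2ξ₁ + 2ξ₂ = 0.583 × 262 = 152.7 → ξ₂ = 16.9 mol.
Outlet amounts (n = n₀ + Σ ν·ξ):
  F: 262 − 2(59.47) − 2(16.9) = 109.3
  A: 218 − 2(59.47) − 1(16.9) = 82.15
  C: 0 + 1(59.47) = 59.47
  B: 0 + 2(16.9) = 33.8
  D: 0 + 2(16.9) = 33.8

33.8 mol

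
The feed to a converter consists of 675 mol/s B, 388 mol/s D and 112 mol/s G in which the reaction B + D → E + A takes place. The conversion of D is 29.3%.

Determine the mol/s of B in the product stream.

D reacted = 0.293 × 388 = 113.7 mol/s; ν_D = −1, so ξ = 113.7/1 = 113.7 mol/s.
Outlet amounts (n = n₀ + ν ξ):
  B: 675 − 1(113.7) = 561.3
  D: 388 − 1(113.7) = 274.3
  E: 0 + 1(113.7) = 113.7
  A: 0 + 1(113.7) = 113.7
  G: 112 (inert)

561 mol/s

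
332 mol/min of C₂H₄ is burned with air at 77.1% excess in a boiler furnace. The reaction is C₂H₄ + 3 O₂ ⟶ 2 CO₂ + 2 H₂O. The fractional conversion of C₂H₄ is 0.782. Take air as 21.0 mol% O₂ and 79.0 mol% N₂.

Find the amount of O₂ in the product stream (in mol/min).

Stoichiometric O₂ = 3 × 332 = 996 mol/min; O₂ fed = 996 × 1.771 = 1764 mol/min.
N₂ fed = 1764 × 79/21 = 6636 mol/min.
Fuel reacted = 0.782 × 332 → ξ = 259.6 mol/min.
Outlet (n = n₀ + ν ξ):
  C₂H₄: 332 − 1(259.6) = 72.38
  O₂: 1764 − 3(259.6) = 985
  N₂: 6636 (inert)
  CO₂: 0 + 2(259.6) = 519.2
  H₂O: 0 + 2(259.6) = 519.2

985 mol/min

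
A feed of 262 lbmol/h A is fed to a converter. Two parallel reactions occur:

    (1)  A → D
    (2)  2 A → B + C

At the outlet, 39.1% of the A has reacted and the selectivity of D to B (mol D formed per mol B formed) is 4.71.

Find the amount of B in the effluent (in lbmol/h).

15.3 lbmol/h

Conversion of A: A consumed = 0.391 × 262 = 102.4 lbmol/h = 1ξ₁ + 2ξ₂.
Selectivity: 1ξ₁ / (1ξ₂) = 4.71 → ξ₁ = 4.71 ξ₂.
Substitute: (1·4.71 + 2) ξ₂ = 102.4 → ξ₂ = 15.27 lbmol/h, ξ₁ = 71.91 lbmol/h.
Outlet amounts (n = n₀ + Σ ν·ξ):
  A: 262 − 1(71.91) − 2(15.27) = 159.6
  D: 0 + 1(71.91) = 71.91
  B: 0 + 1(15.27) = 15.27
  C: 0 + 1(15.27) = 15.27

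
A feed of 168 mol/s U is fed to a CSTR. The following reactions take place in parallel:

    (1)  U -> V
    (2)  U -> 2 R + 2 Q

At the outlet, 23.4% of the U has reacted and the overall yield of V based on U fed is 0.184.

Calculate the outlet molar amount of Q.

16.8 mol/s

Yield of V: 1ξ₁ / 168 = 0.184 → ξ₁ = 30.91 mol/s.
Conversion of U: 1ξ₁ + 1ξ₂ = 0.234 × 168 = 39.31 → ξ₂ = 8.4 mol/s.
Outlet amounts (n = n₀ + Σ ν·ξ):
  U: 168 − 1(30.91) − 1(8.4) = 128.7
  V: 0 + 1(30.91) = 30.91
  R: 0 + 2(8.4) = 16.8
  Q: 0 + 2(8.4) = 16.8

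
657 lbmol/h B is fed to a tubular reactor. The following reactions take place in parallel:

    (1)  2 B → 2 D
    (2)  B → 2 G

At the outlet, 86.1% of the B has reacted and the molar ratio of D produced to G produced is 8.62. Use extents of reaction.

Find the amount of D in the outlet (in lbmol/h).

Conversion of B: B consumed = 0.861 × 657 = 565.7 lbmol/h = 2ξ₁ + 1ξ₂.
Selectivity: 2ξ₁ / (2ξ₂) = 8.62 → ξ₁ = 8.62 ξ₂.
Substitute: (2·8.62 + 1) ξ₂ = 565.7 → ξ₂ = 31.01 lbmol/h, ξ₁ = 267.3 lbmol/h.
Outlet amounts (n = n₀ + Σ ν·ξ):
  B: 657 − 2(267.3) − 1(31.01) = 91.32
  D: 0 + 2(267.3) = 534.7
  G: 0 + 2(31.01) = 62.03

535 lbmol/h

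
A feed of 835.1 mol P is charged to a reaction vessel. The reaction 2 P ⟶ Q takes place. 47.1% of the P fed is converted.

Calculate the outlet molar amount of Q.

197 mol

P reacted = 0.471 × 835.1 = 393.3 mol; ν_P = −2, so ξ = 393.3/2 = 196.7 mol.
Outlet amounts (n = n₀ + ν ξ):
  P: 835.1 − 2(196.7) = 441.8
  Q: 0 + 1(196.7) = 196.7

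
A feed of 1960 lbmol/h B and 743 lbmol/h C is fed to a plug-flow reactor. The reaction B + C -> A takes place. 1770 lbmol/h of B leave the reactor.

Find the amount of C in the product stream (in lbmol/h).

For B: n = n₀ − 1ξ → 1770 = 1960 − 1ξ, giving ξ = 190 lbmol/h.
Outlet amounts (n = n₀ + ν ξ):
  B: 1960 − 1(190) = 1770
  C: 743 − 1(190) = 553
  A: 0 + 1(190) = 190

553 lbmol/h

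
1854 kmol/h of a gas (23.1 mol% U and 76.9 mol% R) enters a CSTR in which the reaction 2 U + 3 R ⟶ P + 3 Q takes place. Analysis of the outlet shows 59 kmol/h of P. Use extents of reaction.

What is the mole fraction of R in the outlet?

0.696

For P: n = n₀ + 1ξ → 59 = 0 + 1ξ, giving ξ = 59 kmol/h.
Outlet amounts (n = n₀ + ν ξ):
  U: 428.3 − 2(59) = 310.3
  R: 1426 − 3(59) = 1249
  P: 0 + 1(59) = 59
  Q: 0 + 3(59) = 177
Total out = 1795 kmol/h; y_R = 1249 / 1795 = 0.6957.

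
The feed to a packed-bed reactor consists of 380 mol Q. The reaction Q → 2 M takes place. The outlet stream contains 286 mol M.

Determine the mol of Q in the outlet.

237 mol

For M: n = n₀ + 2ξ → 286 = 0 + 2ξ, giving ξ = 143 mol.
Outlet amounts (n = n₀ + ν ξ):
  Q: 380 − 1(143) = 237
  M: 0 + 2(143) = 286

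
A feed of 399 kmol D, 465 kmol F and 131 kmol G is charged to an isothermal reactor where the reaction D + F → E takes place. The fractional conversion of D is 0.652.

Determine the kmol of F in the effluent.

205 kmol

D reacted = 0.652 × 399 = 260.1 kmol; ν_D = −1, so ξ = 260.1/1 = 260.1 kmol.
Outlet amounts (n = n₀ + ν ξ):
  D: 399 − 1(260.1) = 138.9
  F: 465 − 1(260.1) = 204.9
  E: 0 + 1(260.1) = 260.1
  G: 131 (inert)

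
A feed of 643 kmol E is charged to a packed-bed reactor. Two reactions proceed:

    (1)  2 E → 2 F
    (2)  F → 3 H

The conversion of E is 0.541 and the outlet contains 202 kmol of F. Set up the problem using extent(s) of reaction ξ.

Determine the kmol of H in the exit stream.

Conversion of E: E consumed = 2ξ₁ = 0.541 × 643 → ξ₁ = 173.9 kmol.
F balance: n_F = 0 + 2ξ₁ − 1ξ₂ = 202 → ξ₂ = (2·173.9 − 202)/1 = 145.9 kmol.
Outlet amounts (n = n₀ + Σ ν·ξ):
  E: 643 − 2(173.9) = 295.1
  F: 0 + 2(173.9) − 1(145.9) = 202
  H: 0 + 3(145.9) = 437.6

438 kmol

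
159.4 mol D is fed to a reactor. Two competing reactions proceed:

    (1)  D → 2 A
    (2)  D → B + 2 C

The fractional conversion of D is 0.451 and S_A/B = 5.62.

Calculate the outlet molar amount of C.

37.7 mol

Conversion of D: D consumed = 0.451 × 159.4 = 71.89 mol = 1ξ₁ + 1ξ₂.
Selectivity: 2ξ₁ / (1ξ₂) = 5.62 → ξ₁ = 2.81 ξ₂.
Substitute: (1·2.81 + 1) ξ₂ = 71.89 → ξ₂ = 18.87 mol, ξ₁ = 53.02 mol.
Outlet amounts (n = n₀ + Σ ν·ξ):
  D: 159.4 − 1(53.02) − 1(18.87) = 87.51
  A: 0 + 2(53.02) = 106
  B: 0 + 1(18.87) = 18.87
  C: 0 + 2(18.87) = 37.74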